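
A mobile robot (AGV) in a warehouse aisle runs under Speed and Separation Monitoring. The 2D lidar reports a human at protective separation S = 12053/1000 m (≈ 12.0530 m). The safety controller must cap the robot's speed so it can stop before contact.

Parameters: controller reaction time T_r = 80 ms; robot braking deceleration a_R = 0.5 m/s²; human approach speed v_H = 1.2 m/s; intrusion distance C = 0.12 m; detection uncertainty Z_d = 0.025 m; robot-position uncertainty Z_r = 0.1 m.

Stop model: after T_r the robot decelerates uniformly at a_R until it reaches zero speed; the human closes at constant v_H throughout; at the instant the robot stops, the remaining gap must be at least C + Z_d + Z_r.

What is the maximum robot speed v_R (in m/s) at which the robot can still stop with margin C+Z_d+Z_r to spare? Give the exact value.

v_R_max = 12/5 m/s = 2.4000 m/s

collect terms ⇒ (1)·v_R² + (62/25)·v_R + (-1464/125) = 0
  disc = (62/25)² − 4·(1)·(-1464/125) = 33124/625 ; √disc = 182/25
  v_R = (−(62/25) + 182/25) / (2·(1)) = 12/5 m/s
check:
stop time T_s = (12/5)/(1/2) = 4.8000 s
reaction-phase robot travel = 2.4000·0.0800 = 0.1920 m
robot covers 2.4000·4.8000 − ½·0.5000·4.8000² = 5.7600 m while stopping
person approaches 1.2000·(0.0800+4.8000) = 5.8560 m
margins: 0.1200+0.0250+0.1000 = 0.2450 m
sum ≈ 0.1920+5.7600+5.8560+0.2450 ≈ 12.0530 m = S ✓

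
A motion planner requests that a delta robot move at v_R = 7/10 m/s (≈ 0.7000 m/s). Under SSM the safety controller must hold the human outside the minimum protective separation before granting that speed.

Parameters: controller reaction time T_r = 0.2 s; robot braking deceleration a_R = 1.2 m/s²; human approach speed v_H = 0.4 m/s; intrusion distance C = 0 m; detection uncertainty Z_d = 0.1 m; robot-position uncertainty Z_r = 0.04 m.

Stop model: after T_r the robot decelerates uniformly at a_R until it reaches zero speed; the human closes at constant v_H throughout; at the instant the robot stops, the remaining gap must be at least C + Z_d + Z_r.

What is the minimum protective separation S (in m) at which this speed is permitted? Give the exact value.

S_min = 319/400 m = 0.7975 m

stop time T_s = (7/10)/(6/5) = 0.5833 s
robot covers v_R·T_r = 0.7000·0.2000 = 0.1400 m before braking
robot covers 0.7000·0.5833 − ½·1.2000·0.5833² = 0.2042 m while stopping
human closes 0.4000·0.7833 = 0.3133 m
margins: 0.0000+0.1000+0.0400 = 0.1400 m
S_min ≈ 0.1400+0.2042+0.3133+0.1400  ⇒  S_min = 319/400 m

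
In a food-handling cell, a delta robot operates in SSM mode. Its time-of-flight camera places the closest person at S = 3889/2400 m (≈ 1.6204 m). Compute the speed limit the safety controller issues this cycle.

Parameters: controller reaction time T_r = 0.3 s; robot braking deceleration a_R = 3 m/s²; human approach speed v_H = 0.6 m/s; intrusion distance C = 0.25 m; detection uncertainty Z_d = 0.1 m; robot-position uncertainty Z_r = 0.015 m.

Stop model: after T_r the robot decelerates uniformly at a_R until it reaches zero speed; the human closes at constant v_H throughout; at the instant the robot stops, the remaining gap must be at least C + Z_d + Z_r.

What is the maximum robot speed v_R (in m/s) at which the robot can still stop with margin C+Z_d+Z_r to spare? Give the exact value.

v_R_max = 29/20 m/s = 1.4500 m/s

quadratic (1/6)·v² + (1/2)·v + (-2581/2400) = 0
  disc = (1/2)² − 4·(1/6)·(-2581/2400) = 3481/3600 ; √disc = 59/60
  v_R = (−(1/2) + 59/60) / (2·(1/6)) = 29/20 m/s
check:
stop time T_s = (29/20)/3 = 0.4833 s
robot covers v_R·T_r = 1.4500·0.3000 = 0.4350 m before braking
robot covers 1.4500·0.4833 − ½·3.0000·0.4833² = 0.3504 m while stopping
person approaches 0.6000·(0.3000+0.4833) = 0.4700 m
margins: 0.2500+0.1000+0.0150 = 0.3650 m
sum ≈ 0.4350+0.3504+0.4700+0.3650 ≈ 1.6204 m = S ✓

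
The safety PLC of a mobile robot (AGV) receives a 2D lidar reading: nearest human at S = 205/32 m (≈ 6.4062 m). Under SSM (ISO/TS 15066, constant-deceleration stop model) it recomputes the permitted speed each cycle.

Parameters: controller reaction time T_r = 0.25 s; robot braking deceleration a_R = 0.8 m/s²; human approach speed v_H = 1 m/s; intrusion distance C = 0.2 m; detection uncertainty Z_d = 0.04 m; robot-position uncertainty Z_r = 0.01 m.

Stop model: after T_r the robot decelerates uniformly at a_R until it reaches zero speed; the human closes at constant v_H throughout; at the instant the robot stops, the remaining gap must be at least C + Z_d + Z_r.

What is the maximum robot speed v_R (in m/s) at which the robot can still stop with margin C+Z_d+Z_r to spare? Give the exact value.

v_R_max = 21/10 m/s = 2.1000 m/s

at the boundary: (5/8)·v² + (3/2)·v + (-189/32) = 0
  disc = (3/2)² − 4·(5/8)·(-189/32) = 1089/64 ; √disc = 33/8
  v_R = (−(3/2) + 33/8) / (2·(5/8)) = 21/10 m/s
check:
braking lasts T_s = (21/10)/(4/5) = 2.6250 s
reaction-phase robot travel = 2.1000·0.2500 = 0.5250 m
robot under decel: 2.1000²/(2·0.8000) = 2.7563 m
human closes 1.0000·2.8750 = 2.8750 m
residual clearance needed = 0.2000+0.0400+0.0100 = 0.2500 m
sum ≈ 0.5250+2.7563+2.8750+0.2500 ≈ 6.4062 m = S ✓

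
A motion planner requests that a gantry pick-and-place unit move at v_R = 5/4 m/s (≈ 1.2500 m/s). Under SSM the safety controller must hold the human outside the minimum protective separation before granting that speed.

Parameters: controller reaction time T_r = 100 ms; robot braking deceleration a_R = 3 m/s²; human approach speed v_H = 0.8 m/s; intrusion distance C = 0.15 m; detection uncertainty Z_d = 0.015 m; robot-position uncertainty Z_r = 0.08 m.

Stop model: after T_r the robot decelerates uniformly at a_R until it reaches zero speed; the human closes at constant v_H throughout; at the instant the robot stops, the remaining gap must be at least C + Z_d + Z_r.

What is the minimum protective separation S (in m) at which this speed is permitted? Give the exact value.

stop time T_s = (5/4)/3 = 0.4167 s
reaction-phase robot travel = 1.2500·0.1000 = 0.1250 m
robot covers 1.2500·0.4167 − ½·3.0000·0.4167² = 0.2604 m while stopping
human over T_r+T_s: 0.8000·(0.1000+0.4167) = 0.4133 m
margins: 0.1500+0.0150+0.0800 = 0.2450 m
S_min ≈ 0.1250+0.2604+0.4133+0.2450  ⇒  S_min = 167/160 m

S_min = 167/160 m = 1.0437 m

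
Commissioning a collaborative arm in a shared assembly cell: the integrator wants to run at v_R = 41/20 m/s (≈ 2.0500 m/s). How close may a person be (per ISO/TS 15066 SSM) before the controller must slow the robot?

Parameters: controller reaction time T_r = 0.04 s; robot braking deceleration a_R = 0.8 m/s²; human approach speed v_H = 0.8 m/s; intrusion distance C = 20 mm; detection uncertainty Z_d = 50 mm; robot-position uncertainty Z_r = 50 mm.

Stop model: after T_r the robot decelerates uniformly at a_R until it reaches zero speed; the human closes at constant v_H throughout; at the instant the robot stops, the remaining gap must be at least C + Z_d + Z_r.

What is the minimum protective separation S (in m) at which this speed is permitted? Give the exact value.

stop time T_s = (41/20)/(4/5) = 2.5625 s
reaction-phase robot travel = 2.0500·0.0400 = 0.0820 m
braking distance = 2.0500²/(2·0.8000) = 2.6266 m
human over T_r+T_s: 0.8000·(0.0400+2.5625) = 2.0820 m
residual clearance needed = 0.0200+0.0500+0.0500 = 0.1200 m
S_min ≈ 0.0820+2.6266+2.0820+0.1200  ⇒  S_min = 78569/16000 m

S_min = 78569/16000 m = 4.9106 m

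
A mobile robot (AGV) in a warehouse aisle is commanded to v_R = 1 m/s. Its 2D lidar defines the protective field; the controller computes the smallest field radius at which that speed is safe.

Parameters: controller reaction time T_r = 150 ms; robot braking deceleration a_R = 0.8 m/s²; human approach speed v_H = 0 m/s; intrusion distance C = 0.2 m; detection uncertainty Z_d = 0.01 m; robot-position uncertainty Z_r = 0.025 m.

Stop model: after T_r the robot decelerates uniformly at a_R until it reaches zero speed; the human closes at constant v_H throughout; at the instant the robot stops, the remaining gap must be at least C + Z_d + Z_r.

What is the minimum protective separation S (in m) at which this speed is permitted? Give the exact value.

stop time T_s = 1/(4/5) = 1.2500 s
robot covers v_R·T_r = 1.0000·0.1500 = 0.1500 m before braking
robot covers 1.0000·1.2500 − ½·0.8000·1.2500² = 0.6250 m while stopping
person approaches 0.0000·(0.1500+1.2500) = 0.0000 m
residual clearance needed = 0.2000+0.0100+0.0250 = 0.2350 m
S_min ≈ 0.1500+0.6250+0.0000+0.2350  ⇒  S_min = 101/100 m

S_min = 101/100 m = 1.0100 m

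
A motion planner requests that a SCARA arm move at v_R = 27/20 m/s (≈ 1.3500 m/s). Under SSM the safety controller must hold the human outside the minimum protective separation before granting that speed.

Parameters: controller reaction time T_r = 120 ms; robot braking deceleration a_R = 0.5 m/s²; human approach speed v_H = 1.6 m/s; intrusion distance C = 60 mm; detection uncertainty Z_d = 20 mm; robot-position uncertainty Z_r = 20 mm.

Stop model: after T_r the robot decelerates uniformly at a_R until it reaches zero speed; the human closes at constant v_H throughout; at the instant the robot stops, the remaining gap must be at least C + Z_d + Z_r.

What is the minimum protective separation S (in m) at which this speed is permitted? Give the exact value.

braking lasts T_s = (27/20)/(1/2) = 2.7000 s
robot covers v_R·T_r = 1.3500·0.1200 = 0.1620 m before braking
robot under decel: 1.3500²/(2·0.5000) = 1.8225 m
human over T_r+T_s: 1.6000·(0.1200+2.7000) = 4.5120 m
margins: 0.0600+0.0200+0.0200 = 0.1000 m
S_min ≈ 0.1620+1.8225+4.5120+0.1000  ⇒  S_min = 13193/2000 m

S_min = 13193/2000 m = 6.5965 m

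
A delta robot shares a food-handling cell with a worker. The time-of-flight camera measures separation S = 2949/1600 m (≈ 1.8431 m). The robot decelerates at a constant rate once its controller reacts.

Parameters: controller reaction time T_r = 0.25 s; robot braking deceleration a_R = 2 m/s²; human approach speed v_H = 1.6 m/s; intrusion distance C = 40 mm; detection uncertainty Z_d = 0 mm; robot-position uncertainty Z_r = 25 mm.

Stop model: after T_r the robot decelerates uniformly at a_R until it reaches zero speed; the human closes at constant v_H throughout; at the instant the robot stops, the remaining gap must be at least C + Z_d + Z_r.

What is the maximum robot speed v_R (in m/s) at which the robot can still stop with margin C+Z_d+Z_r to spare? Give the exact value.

collect terms ⇒ (1/4)·v_R² + (21/20)·v_R + (-441/320) = 0
  disc = (21/20)² − 4·(1/4)·(-441/320) = 3969/1600 ; √disc = 63/40
  v_R = (−(21/20) + 63/40) / (2·(1/4)) = 21/20 m/s
check:
braking lasts T_s = (21/20)/2 = 0.5250 s
robot covers v_R·T_r = 1.0500·0.2500 = 0.2625 m before braking
robot under decel: 1.0500²/(2·2.0000) = 0.2756 m
human closes 1.6000·0.7750 = 1.2400 m
margins: 0.0400+0.0000+0.0250 = 0.0650 m
sum ≈ 0.2625+0.2756+1.2400+0.0650 ≈ 1.8431 m = S ✓

v_R_max = 21/20 m/s = 1.0500 m/s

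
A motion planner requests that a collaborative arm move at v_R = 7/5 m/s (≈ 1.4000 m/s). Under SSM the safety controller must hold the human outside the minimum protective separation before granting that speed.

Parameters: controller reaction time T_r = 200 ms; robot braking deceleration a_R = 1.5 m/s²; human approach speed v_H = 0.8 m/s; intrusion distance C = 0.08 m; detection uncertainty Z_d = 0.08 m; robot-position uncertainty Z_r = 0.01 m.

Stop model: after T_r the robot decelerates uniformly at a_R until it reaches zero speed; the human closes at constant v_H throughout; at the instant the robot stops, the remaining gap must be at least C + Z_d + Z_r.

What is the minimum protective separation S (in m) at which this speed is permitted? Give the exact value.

S_min = 201/100 m = 2.0100 m

T_s = v_R/a_R = (7/5)/(3/2) = 0.9333 s
reaction-phase robot travel = 1.4000·0.2000 = 0.2800 m
braking distance = 1.4000²/(2·1.5000) = 0.6533 m
human over T_r+T_s: 0.8000·(0.2000+0.9333) = 0.9067 m
C+Z_d+Z_r = 0.0800+0.0800+0.0100 = 0.1700 m
S_min ≈ 0.2800+0.6533+0.9067+0.1700  ⇒  S_min = 201/100 m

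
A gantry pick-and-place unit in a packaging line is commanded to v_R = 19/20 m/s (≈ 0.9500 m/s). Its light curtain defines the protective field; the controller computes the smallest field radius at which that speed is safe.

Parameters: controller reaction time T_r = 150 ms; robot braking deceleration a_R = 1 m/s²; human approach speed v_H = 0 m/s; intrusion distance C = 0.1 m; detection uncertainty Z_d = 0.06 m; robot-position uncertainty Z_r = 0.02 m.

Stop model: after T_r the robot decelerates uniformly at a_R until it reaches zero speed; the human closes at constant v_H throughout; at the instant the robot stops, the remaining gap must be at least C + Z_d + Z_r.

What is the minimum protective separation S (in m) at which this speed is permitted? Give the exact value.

S_min = 619/800 m = 0.7738 m

T_s = v_R/a_R = (19/20)/1 = 0.9500 s
robot covers v_R·T_r = 0.9500·0.1500 = 0.1425 m before braking
robot covers 0.9500·0.9500 − ½·1.0000·0.9500² = 0.4512 m while stopping
human closes 0.0000·1.1000 = 0.0000 m
residual clearance needed = 0.1000+0.0600+0.0200 = 0.1800 m
S_min ≈ 0.1425+0.4512+0.0000+0.1800  ⇒  S_min = 619/800 m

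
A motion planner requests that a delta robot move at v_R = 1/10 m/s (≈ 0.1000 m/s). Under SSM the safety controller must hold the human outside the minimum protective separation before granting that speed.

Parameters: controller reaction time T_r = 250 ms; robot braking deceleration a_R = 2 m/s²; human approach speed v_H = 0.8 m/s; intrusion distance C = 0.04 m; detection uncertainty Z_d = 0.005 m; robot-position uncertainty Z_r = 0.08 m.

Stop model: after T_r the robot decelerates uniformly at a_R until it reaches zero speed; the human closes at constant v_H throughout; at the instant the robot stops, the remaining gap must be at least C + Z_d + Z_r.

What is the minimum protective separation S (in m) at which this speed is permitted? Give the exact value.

S_min = 157/400 m = 0.3925 m

braking lasts T_s = (1/10)/2 = 0.0500 s
robot in T_r: 0.1000·0.2500 = 0.0250 m
braking distance = 0.1000²/(2·2.0000) = 0.0025 m
human over T_r+T_s: 0.8000·(0.2500+0.0500) = 0.2400 m
margins: 0.0400+0.0050+0.0800 = 0.1250 m
S_min ≈ 0.0250+0.0025+0.2400+0.1250  ⇒  S_min = 157/400 m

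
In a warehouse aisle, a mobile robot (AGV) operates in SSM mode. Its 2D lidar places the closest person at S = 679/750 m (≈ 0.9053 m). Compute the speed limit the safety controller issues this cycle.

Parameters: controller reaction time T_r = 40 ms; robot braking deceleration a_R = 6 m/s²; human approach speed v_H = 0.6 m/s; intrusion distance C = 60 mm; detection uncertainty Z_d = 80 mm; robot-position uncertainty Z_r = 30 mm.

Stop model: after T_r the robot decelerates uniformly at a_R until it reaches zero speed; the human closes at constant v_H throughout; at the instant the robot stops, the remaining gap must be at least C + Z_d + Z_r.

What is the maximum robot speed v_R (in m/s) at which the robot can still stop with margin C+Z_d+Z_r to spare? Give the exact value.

v_R_max = 11/5 m/s = 2.2000 m/s

at the boundary: (1/12)·v² + (7/50)·v + (-1067/1500) = 0
  disc = (7/50)² − 4·(1/12)·(-1067/1500) = 1444/5625 ; √disc = 38/75
  v_R = (−(7/50) + 38/75) / (2·(1/12)) = 11/5 m/s
check:
stop time T_s = (11/5)/6 = 0.3667 s
robot covers v_R·T_r = 2.2000·0.0400 = 0.0880 m before braking
robot under decel: 2.2000²/(2·6.0000) = 0.4033 m
person approaches 0.6000·(0.0400+0.3667) = 0.2440 m
residual clearance needed = 0.0600+0.0800+0.0300 = 0.1700 m
sum ≈ 0.0880+0.4033+0.2440+0.1700 ≈ 0.9053 m = S ✓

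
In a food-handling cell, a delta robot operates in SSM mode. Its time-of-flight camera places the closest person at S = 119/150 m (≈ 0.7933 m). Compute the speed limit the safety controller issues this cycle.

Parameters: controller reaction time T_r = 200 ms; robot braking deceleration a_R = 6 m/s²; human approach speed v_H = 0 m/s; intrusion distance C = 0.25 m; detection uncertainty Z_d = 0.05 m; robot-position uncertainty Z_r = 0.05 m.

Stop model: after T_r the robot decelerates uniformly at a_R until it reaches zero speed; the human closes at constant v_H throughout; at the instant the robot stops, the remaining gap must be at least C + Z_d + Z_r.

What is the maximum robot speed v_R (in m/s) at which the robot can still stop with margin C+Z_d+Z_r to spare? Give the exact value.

collect terms ⇒ (1/12)·v_R² + (1/5)·v_R + (-133/300) = 0
  disc = (1/5)² − 4·(1/12)·(-133/300) = 169/900 ; √disc = 13/30
  v_R = (−(1/5) + 13/30) / (2·(1/12)) = 7/5 m/s
check:
T_s = v_R/a_R = (7/5)/6 = 0.2333 s
robot in T_r: 1.4000·0.2000 = 0.2800 m
robot under decel: 1.4000²/(2·6.0000) = 0.1633 m
human closes 0.0000·0.4333 = 0.0000 m
margins: 0.2500+0.0500+0.0500 = 0.3500 m
sum ≈ 0.2800+0.1633+0.0000+0.3500 ≈ 0.7933 m = S ✓

v_R_max = 7/5 m/s = 1.4000 m/s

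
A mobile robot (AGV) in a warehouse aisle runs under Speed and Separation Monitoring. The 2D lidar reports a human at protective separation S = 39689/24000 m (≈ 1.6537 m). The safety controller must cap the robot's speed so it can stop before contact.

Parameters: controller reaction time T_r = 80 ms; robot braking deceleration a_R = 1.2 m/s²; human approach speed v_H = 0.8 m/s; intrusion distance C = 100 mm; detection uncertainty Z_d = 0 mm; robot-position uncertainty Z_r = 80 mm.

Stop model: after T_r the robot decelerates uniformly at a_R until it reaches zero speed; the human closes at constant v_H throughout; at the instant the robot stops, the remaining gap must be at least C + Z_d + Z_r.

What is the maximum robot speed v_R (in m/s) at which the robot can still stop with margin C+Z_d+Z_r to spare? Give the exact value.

v_R_max = 23/20 m/s = 1.1500 m/s

quadratic (5/12)·v² + (56/75)·v + (-33833/24000) = 0
  disc = (56/75)² − 4·(5/12)·(-33833/24000) = 116281/40000 ; √disc = 341/200
  v_R = (−(56/75) + 341/200) / (2·(5/12)) = 23/20 m/s
check:
T_s = v_R/a_R = (23/20)/(6/5) = 0.9583 s
robot in T_r: 1.1500·0.0800 = 0.0920 m
braking distance = 1.1500²/(2·1.2000) = 0.5510 m
human closes 0.8000·1.0383 = 0.8307 m
residual clearance needed = 0.1000+0.0000+0.0800 = 0.1800 m
sum ≈ 0.0920+0.5510+0.8307+0.1800 ≈ 1.6537 m = S ✓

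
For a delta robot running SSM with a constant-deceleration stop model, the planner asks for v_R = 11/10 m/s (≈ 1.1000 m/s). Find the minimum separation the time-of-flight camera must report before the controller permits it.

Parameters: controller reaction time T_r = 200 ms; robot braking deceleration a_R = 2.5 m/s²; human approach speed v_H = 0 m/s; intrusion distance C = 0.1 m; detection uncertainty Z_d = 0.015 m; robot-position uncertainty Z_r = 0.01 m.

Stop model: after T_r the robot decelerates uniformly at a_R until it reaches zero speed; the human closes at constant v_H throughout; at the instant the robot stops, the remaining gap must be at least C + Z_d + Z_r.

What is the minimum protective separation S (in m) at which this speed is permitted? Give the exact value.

S_min = 587/1000 m = 0.5870 m

T_s = v_R/a_R = (11/10)/(5/2) = 0.4400 s
reaction-phase robot travel = 1.1000·0.2000 = 0.2200 m
robot covers 1.1000·0.4400 − ½·2.5000·0.4400² = 0.2420 m while stopping
human over T_r+T_s: 0.0000·(0.2000+0.4400) = 0.0000 m
residual clearance needed = 0.1000+0.0150+0.0100 = 0.1250 m
S_min ≈ 0.2200+0.2420+0.0000+0.1250  ⇒  S_min = 587/1000 m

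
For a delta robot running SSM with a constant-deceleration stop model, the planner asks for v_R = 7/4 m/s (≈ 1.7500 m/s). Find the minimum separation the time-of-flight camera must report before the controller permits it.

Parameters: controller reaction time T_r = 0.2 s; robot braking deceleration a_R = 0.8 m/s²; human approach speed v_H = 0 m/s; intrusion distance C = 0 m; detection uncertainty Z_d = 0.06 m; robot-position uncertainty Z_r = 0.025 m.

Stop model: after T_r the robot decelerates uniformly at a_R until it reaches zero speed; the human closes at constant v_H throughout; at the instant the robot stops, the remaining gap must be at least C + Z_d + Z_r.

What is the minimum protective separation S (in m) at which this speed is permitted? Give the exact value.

stop time T_s = (7/4)/(4/5) = 2.1875 s
robot covers v_R·T_r = 1.7500·0.2000 = 0.3500 m before braking
robot covers 1.7500·2.1875 − ½·0.8000·2.1875² = 1.9141 m while stopping
person approaches 0.0000·(0.2000+2.1875) = 0.0000 m
margins: 0.0000+0.0600+0.0250 = 0.0850 m
S_min ≈ 0.3500+1.9141+0.0000+0.0850  ⇒  S_min = 7517/3200 m

S_min = 7517/3200 m = 2.3491 m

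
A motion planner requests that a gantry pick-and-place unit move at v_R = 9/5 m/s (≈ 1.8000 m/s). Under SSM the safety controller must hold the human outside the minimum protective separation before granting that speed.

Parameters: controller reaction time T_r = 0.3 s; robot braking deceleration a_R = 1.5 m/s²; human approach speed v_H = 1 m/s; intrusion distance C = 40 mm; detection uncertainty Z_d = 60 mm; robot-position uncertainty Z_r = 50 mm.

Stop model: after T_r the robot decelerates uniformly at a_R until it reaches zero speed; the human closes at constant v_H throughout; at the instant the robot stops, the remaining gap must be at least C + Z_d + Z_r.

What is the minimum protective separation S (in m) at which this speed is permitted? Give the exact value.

T_s = v_R/a_R = (9/5)/(3/2) = 1.2000 s
robot in T_r: 1.8000·0.3000 = 0.5400 m
robot under decel: 1.8000²/(2·1.5000) = 1.0800 m
person approaches 1.0000·(0.3000+1.2000) = 1.5000 m
residual clearance needed = 0.0400+0.0600+0.0500 = 0.1500 m
S_min ≈ 0.5400+1.0800+1.5000+0.1500  ⇒  S_min = 327/100 m

S_min = 327/100 m = 3.2700 m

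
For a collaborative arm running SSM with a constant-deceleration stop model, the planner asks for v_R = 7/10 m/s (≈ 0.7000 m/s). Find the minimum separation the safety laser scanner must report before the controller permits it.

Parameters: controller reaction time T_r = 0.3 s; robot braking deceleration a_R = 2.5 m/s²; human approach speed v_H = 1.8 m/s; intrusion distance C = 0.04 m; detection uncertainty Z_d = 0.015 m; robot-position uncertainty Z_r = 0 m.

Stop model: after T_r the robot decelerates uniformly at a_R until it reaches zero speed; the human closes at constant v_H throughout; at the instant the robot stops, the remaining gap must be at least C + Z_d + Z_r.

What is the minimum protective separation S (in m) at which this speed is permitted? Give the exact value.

S_min = 1407/1000 m = 1.4070 m

T_s = v_R/a_R = (7/10)/(5/2) = 0.2800 s
reaction-phase robot travel = 0.7000·0.3000 = 0.2100 m
braking distance = 0.7000²/(2·2.5000) = 0.0980 m
human over T_r+T_s: 1.8000·(0.3000+0.2800) = 1.0440 m
margins: 0.0400+0.0150+0.0000 = 0.0550 m
S_min ≈ 0.2100+0.0980+1.0440+0.0550  ⇒  S_min = 1407/1000 m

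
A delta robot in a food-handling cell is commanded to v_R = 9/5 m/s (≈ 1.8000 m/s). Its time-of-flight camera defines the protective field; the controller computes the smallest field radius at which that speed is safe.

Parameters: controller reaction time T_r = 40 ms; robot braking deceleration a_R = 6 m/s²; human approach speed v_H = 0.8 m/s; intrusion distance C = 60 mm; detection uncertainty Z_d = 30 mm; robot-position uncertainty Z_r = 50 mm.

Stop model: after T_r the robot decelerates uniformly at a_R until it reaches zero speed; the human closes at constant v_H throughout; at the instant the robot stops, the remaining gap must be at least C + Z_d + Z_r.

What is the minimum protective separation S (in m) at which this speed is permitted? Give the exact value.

T_s = v_R/a_R = (9/5)/6 = 0.3000 s
robot in T_r: 1.8000·0.0400 = 0.0720 m
robot covers 1.8000·0.3000 − ½·6.0000·0.3000² = 0.2700 m while stopping
human over T_r+T_s: 0.8000·(0.0400+0.3000) = 0.2720 m
margins: 0.0600+0.0300+0.0500 = 0.1400 m
S_min ≈ 0.0720+0.2700+0.2720+0.1400  ⇒  S_min = 377/500 m

S_min = 377/500 m = 0.7540 m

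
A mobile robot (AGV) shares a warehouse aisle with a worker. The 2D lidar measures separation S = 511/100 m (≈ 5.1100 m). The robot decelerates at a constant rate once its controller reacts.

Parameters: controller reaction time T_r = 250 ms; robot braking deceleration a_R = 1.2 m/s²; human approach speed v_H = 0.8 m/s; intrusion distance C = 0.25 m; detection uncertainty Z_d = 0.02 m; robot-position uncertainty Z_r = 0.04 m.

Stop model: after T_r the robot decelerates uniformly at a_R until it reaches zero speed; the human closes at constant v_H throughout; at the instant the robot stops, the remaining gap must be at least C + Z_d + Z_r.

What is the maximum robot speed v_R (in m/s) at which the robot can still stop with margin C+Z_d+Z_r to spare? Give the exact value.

at the boundary: (5/12)·v² + (11/12)·v + (-23/5) = 0
  disc = (11/12)² − 4·(5/12)·(-23/5) = 1225/144 ; √disc = 35/12
  v_R = (−(11/12) + 35/12) / (2·(5/12)) = 12/5 m/s
check:
T_s = v_R/a_R = (12/5)/(6/5) = 2.0000 s
robot covers v_R·T_r = 2.4000·0.2500 = 0.6000 m before braking
robot covers 2.4000·2.0000 − ½·1.2000·2.0000² = 2.4000 m while stopping
person approaches 0.8000·(0.2500+2.0000) = 1.8000 m
residual clearance needed = 0.2500+0.0200+0.0400 = 0.3100 m
sum ≈ 0.6000+2.4000+1.8000+0.3100 ≈ 5.1100 m = S ✓

v_R_max = 12/5 m/s = 2.4000 m/s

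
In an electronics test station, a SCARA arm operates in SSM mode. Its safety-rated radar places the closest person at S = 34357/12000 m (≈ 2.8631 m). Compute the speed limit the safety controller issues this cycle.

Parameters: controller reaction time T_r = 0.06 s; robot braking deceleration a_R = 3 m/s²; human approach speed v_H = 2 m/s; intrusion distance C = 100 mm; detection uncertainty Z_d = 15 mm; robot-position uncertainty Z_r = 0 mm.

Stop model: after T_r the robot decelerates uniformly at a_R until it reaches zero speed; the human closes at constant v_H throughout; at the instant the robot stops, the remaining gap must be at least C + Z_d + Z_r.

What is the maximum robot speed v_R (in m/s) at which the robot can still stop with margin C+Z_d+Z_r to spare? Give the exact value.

v_R_max = 47/20 m/s = 2.3500 m/s

at the boundary: (1/6)·v² + (109/150)·v + (-31537/12000) = 0
  disc = (109/150)² − 4·(1/6)·(-31537/12000) = 22801/10000 ; √disc = 151/100
  v_R = (−(109/150) + 151/100) / (2·(1/6)) = 47/20 m/s
check:
braking lasts T_s = (47/20)/3 = 0.7833 s
robot in T_r: 2.3500·0.0600 = 0.1410 m
robot under decel: 2.3500²/(2·3.0000) = 0.9204 m
human over T_r+T_s: 2.0000·(0.0600+0.7833) = 1.6867 m
residual clearance needed = 0.1000+0.0150+0.0000 = 0.1150 m
sum ≈ 0.1410+0.9204+1.6867+0.1150 ≈ 2.8631 m = S ✓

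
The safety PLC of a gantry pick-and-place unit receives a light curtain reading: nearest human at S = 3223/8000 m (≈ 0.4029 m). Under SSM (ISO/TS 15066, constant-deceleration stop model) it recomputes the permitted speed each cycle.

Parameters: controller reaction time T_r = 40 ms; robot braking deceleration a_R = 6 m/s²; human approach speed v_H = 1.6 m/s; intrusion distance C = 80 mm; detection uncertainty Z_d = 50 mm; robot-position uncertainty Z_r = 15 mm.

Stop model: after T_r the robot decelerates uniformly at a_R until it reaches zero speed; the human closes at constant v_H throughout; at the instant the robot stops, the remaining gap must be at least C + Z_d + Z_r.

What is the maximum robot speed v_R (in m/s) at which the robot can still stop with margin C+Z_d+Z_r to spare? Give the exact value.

v_R_max = 11/20 m/s = 0.5500 m/s

collect terms ⇒ (1/12)·v_R² + (23/75)·v_R + (-1551/8000) = 0
  disc = (23/75)² − 4·(1/12)·(-1551/8000) = 57121/360000 ; √disc = 239/600
  v_R = (−(23/75) + 239/600) / (2·(1/12)) = 11/20 m/s
check:
braking lasts T_s = (11/20)/6 = 0.0917 s
robot covers v_R·T_r = 0.5500·0.0400 = 0.0220 m before braking
braking distance = 0.5500²/(2·6.0000) = 0.0252 m
person approaches 1.6000·(0.0400+0.0917) = 0.2107 m
C+Z_d+Z_r = 0.0800+0.0500+0.0150 = 0.1450 m
sum ≈ 0.0220+0.0252+0.2107+0.1450 ≈ 0.4029 m = S ✓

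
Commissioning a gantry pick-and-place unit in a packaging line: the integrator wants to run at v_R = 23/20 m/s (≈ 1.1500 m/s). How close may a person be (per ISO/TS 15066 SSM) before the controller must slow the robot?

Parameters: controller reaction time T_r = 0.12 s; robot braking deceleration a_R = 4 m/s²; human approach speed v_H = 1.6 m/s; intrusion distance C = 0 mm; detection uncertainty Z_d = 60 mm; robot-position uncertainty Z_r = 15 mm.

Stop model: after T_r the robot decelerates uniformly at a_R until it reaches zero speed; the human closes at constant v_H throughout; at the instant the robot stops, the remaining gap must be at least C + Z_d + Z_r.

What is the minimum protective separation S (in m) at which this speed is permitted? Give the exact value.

S_min = 3297/3200 m = 1.0303 m

braking lasts T_s = (23/20)/4 = 0.2875 s
reaction-phase robot travel = 1.1500·0.1200 = 0.1380 m
robot covers 1.1500·0.2875 − ½·4.0000·0.2875² = 0.1653 m while stopping
human closes 1.6000·0.4075 = 0.6520 m
residual clearance needed = 0.0000+0.0600+0.0150 = 0.0750 m
S_min ≈ 0.1380+0.1653+0.6520+0.0750  ⇒  S_min = 3297/3200 m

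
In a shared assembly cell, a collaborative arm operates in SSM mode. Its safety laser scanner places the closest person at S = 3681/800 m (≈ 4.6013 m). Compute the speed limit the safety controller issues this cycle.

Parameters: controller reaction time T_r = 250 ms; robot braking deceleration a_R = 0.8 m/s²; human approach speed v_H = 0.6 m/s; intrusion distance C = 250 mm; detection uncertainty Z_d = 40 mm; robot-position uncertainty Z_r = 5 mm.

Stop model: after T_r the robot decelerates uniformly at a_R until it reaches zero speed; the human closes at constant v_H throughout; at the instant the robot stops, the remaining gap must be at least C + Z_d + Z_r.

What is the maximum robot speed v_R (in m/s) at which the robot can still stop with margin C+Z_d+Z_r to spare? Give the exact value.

at the boundary: (5/8)·v² + (1)·v + (-133/32) = 0
  disc = (1)² − 4·(5/8)·(-133/32) = 729/64 ; √disc = 27/8
  v_R = (−(1) + 27/8) / (2·(5/8)) = 19/10 m/s
check:
T_s = v_R/a_R = (19/10)/(4/5) = 2.3750 s
reaction-phase robot travel = 1.9000·0.2500 = 0.4750 m
robot under decel: 1.9000²/(2·0.8000) = 2.2563 m
human over T_r+T_s: 0.6000·(0.2500+2.3750) = 1.5750 m
residual clearance needed = 0.2500+0.0400+0.0050 = 0.2950 m
sum ≈ 0.4750+2.2563+1.5750+0.2950 ≈ 4.6013 m = S ✓

v_R_max = 19/10 m/s = 1.9000 m/s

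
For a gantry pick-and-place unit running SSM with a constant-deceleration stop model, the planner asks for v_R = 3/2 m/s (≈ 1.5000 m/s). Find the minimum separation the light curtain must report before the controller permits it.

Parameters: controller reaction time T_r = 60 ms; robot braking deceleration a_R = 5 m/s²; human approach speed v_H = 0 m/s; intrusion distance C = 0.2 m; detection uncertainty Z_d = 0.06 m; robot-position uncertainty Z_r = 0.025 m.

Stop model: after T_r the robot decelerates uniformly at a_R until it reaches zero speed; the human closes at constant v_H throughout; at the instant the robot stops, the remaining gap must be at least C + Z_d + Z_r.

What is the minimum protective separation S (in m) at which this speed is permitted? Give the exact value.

stop time T_s = (3/2)/5 = 0.3000 s
robot in T_r: 1.5000·0.0600 = 0.0900 m
braking distance = 1.5000²/(2·5.0000) = 0.2250 m
human closes 0.0000·0.3600 = 0.0000 m
C+Z_d+Z_r = 0.2000+0.0600+0.0250 = 0.2850 m
S_min ≈ 0.0900+0.2250+0.0000+0.2850  ⇒  S_min = 3/5 m

S_min = 3/5 m = 0.6000 m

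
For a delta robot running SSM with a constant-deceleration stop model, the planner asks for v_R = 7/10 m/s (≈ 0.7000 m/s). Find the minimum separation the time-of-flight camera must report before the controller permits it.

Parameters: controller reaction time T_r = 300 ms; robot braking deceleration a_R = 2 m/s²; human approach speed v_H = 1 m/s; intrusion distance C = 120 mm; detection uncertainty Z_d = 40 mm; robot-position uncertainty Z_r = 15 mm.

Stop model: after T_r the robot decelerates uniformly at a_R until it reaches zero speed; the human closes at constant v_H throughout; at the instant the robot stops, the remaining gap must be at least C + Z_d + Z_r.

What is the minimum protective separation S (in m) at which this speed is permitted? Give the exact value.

stop time T_s = (7/10)/2 = 0.3500 s
reaction-phase robot travel = 0.7000·0.3000 = 0.2100 m
braking distance = 0.7000²/(2·2.0000) = 0.1225 m
human closes 1.0000·0.6500 = 0.6500 m
margins: 0.1200+0.0400+0.0150 = 0.1750 m
S_min ≈ 0.2100+0.1225+0.6500+0.1750  ⇒  S_min = 463/400 m

S_min = 463/400 m = 1.1575 m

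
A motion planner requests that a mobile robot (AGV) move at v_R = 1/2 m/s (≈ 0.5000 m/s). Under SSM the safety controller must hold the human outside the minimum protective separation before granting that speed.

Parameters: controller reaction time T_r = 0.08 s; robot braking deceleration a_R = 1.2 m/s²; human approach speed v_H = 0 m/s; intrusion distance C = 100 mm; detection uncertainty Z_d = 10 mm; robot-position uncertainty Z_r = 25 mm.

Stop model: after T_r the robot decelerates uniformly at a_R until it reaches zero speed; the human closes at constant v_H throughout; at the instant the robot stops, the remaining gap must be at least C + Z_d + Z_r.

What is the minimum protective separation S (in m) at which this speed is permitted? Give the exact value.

S_min = 67/240 m = 0.2792 m

braking lasts T_s = (1/2)/(6/5) = 0.4167 s
robot covers v_R·T_r = 0.5000·0.0800 = 0.0400 m before braking
robot covers 0.5000·0.4167 − ½·1.2000·0.4167² = 0.1042 m while stopping
person approaches 0.0000·(0.0800+0.4167) = 0.0000 m
C+Z_d+Z_r = 0.1000+0.0100+0.0250 = 0.1350 m
S_min ≈ 0.0400+0.1042+0.0000+0.1350  ⇒  S_min = 67/240 m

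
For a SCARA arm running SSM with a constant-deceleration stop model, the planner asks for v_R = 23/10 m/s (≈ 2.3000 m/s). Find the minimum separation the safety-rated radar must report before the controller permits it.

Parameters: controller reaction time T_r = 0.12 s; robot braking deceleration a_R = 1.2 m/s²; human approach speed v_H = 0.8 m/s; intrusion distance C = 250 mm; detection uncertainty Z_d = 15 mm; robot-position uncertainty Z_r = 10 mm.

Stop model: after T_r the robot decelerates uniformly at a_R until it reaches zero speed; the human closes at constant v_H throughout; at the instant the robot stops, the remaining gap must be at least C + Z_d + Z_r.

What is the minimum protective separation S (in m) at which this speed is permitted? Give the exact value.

T_s = v_R/a_R = (23/10)/(6/5) = 1.9167 s
reaction-phase robot travel = 2.3000·0.1200 = 0.2760 m
robot covers 2.3000·1.9167 − ½·1.2000·1.9167² = 2.2042 m while stopping
human over T_r+T_s: 0.8000·(0.1200+1.9167) = 1.6293 m
C+Z_d+Z_r = 0.2500+0.0150+0.0100 = 0.2750 m
S_min ≈ 0.2760+2.2042+1.6293+0.2750  ⇒  S_min = 8769/2000 m

S_min = 8769/2000 m = 4.3845 m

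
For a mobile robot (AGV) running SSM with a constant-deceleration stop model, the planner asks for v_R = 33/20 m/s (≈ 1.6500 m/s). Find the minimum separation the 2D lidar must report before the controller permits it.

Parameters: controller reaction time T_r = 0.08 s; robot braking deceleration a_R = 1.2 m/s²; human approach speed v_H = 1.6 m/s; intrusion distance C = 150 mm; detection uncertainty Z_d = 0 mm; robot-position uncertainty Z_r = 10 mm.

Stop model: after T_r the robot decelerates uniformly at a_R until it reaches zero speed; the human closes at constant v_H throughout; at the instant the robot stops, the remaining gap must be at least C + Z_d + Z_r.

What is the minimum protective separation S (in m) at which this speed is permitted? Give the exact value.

braking lasts T_s = (33/20)/(6/5) = 1.3750 s
robot in T_r: 1.6500·0.0800 = 0.1320 m
braking distance = 1.6500²/(2·1.2000) = 1.1344 m
human over T_r+T_s: 1.6000·(0.0800+1.3750) = 2.3280 m
residual clearance needed = 0.1500+0.0000+0.0100 = 0.1600 m
S_min ≈ 0.1320+1.1344+2.3280+0.1600  ⇒  S_min = 6007/1600 m

S_min = 6007/1600 m = 3.7544 m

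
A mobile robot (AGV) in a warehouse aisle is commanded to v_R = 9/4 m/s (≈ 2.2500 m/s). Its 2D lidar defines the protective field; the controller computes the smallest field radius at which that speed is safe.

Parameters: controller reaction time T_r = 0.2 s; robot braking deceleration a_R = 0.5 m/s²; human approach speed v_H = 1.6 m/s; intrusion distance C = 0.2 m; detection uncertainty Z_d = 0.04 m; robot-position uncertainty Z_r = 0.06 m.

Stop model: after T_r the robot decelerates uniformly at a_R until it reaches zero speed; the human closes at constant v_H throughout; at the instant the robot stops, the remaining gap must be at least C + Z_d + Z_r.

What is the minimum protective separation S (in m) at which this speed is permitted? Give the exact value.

T_s = v_R/a_R = (9/4)/(1/2) = 4.5000 s
robot in T_r: 2.2500·0.2000 = 0.4500 m
robot under decel: 2.2500²/(2·0.5000) = 5.0625 m
human over T_r+T_s: 1.6000·(0.2000+4.5000) = 7.5200 m
residual clearance needed = 0.2000+0.0400+0.0600 = 0.3000 m
S_min ≈ 0.4500+5.0625+7.5200+0.3000  ⇒  S_min = 5333/400 m

S_min = 5333/400 m = 13.3325 m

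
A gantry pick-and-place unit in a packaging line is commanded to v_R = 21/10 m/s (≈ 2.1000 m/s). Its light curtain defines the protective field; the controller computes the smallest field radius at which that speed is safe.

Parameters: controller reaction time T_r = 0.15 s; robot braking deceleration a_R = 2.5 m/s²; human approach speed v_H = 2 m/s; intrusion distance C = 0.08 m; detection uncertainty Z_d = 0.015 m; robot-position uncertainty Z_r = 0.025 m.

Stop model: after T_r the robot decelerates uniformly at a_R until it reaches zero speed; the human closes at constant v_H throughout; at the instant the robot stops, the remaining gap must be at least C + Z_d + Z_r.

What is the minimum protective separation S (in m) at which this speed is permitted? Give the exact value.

S_min = 3297/1000 m = 3.2970 m

T_s = v_R/a_R = (21/10)/(5/2) = 0.8400 s
robot covers v_R·T_r = 2.1000·0.1500 = 0.3150 m before braking
braking distance = 2.1000²/(2·2.5000) = 0.8820 m
person approaches 2.0000·(0.1500+0.8400) = 1.9800 m
residual clearance needed = 0.0800+0.0150+0.0250 = 0.1200 m
S_min ≈ 0.3150+0.8820+1.9800+0.1200  ⇒  S_min = 3297/1000 m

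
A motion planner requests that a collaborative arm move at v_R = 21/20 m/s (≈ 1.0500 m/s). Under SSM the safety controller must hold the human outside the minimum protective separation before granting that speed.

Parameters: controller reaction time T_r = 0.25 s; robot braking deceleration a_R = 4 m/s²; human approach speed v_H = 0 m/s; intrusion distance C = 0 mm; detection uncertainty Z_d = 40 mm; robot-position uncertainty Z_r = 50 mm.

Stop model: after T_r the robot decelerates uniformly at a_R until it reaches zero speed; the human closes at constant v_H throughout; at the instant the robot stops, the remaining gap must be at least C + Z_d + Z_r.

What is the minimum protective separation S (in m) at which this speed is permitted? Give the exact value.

braking lasts T_s = (21/20)/4 = 0.2625 s
robot in T_r: 1.0500·0.2500 = 0.2625 m
braking distance = 1.0500²/(2·4.0000) = 0.1378 m
person approaches 0.0000·(0.2500+0.2625) = 0.0000 m
residual clearance needed = 0.0000+0.0400+0.0500 = 0.0900 m
S_min ≈ 0.2625+0.1378+0.0000+0.0900  ⇒  S_min = 1569/3200 m

S_min = 1569/3200 m = 0.4903 m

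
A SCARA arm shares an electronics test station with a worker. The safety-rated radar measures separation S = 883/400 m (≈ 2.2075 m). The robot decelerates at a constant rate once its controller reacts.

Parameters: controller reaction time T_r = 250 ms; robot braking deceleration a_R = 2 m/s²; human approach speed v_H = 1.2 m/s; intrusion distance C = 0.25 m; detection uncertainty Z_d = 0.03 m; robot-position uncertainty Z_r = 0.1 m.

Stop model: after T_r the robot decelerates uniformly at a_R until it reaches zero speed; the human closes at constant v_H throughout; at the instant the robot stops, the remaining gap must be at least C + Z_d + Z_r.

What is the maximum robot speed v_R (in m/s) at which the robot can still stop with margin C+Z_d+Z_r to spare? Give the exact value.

at the boundary: (1/4)·v² + (17/20)·v + (-611/400) = 0
  disc = (17/20)² − 4·(1/4)·(-611/400) = 9/4 ; √disc = 3/2
  v_R = (−(17/20) + 3/2) / (2·(1/4)) = 13/10 m/s
check:
braking lasts T_s = (13/10)/2 = 0.6500 s
robot in T_r: 1.3000·0.2500 = 0.3250 m
robot covers 1.3000·0.6500 − ½·2.0000·0.6500² = 0.4225 m while stopping
person approaches 1.2000·(0.2500+0.6500) = 1.0800 m
margins: 0.2500+0.0300+0.1000 = 0.3800 m
sum ≈ 0.3250+0.4225+1.0800+0.3800 ≈ 2.2075 m = S ✓

v_R_max = 13/10 m/s = 1.3000 m/s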